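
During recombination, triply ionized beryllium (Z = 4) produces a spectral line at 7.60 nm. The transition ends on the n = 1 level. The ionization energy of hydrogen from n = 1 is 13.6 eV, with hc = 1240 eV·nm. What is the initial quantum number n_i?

The photon energy is ΔE = hc/λ = 1240 / 7.60 = 163.2 eV.
With Z = 4, ΔE = 217.6 × (1/n_f² − 1/n_i²), so 1/n_f² − 1/n_i² = 0.7498.
With n_f = 1: 1/n_i² = 1/1 − 0.7498 = 0.2502, so n_i ≈ 2.00.

n_i = 2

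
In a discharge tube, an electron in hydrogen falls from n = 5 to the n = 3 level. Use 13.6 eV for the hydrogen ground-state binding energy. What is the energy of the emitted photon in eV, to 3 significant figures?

0.967 eV

E_5 = −13.60/25 = −0.5440 eV and E_3 = −13.60/9 = −1.511 eV.
The photon energy is |E_5 − E_3| = 0.967 eV.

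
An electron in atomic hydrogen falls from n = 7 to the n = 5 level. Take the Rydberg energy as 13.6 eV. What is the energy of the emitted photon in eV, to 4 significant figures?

E_7 = −13.60/49 = −0.2776 eV and E_5 = −13.60/25 = −0.5440 eV.
The photon energy is |E_7 − E_5| = 0.2664 eV.

0.2664 eV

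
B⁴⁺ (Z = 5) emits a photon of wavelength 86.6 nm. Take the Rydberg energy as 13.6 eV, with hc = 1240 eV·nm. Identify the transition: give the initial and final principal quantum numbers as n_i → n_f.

n_i = 7, n_f = 4

The photon energy is ΔE = hc/λ = 1240 / 86.6 = 14.32 eV.
With Z = 5, ΔE = 340.0 × (1/n_f² − 1/n_i²), so 1/n_f² − 1/n_i² = 0.04211.
Trying n_f = 4 gives 1/n_i² = 0.02039, i.e. n_i ≈ 7; this pair matches.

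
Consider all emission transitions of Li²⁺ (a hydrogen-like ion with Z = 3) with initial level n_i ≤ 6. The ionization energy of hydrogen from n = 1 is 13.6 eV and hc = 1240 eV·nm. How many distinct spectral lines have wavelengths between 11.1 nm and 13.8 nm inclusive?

Enumerate all n_i → n_f pairs with 1 ≤ n_f < n_i ≤ 6 and compute λ = 1240 / [13.6·9·(1/n_f² − 1/n_i²)].
Lines falling in [11.1, 13.8] nm: 3→1 (11.40 nm), 2→1 (13.51 nm).

2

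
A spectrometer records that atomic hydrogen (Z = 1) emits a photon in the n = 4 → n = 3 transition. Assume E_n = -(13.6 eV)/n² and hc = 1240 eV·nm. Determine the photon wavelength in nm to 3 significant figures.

1880 nm

ΔE = 13.60 × (1/3² − 1/4²) = 13.60 × 0.04861 = 0.6611 eV.
λ = hc/ΔE = 1240 / 0.6611 = 1880 nm.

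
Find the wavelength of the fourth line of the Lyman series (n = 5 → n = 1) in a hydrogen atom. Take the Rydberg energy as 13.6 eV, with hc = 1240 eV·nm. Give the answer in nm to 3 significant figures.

95.0 nm

The Lyman series terminates on n_f = 1; the fourth line has n_i = 1+4 = 5.
ΔE = 13.60 × (1/1² − 1/5²) = 13.06 eV.
λ = 1240 / 13.06 = 95.0 nm.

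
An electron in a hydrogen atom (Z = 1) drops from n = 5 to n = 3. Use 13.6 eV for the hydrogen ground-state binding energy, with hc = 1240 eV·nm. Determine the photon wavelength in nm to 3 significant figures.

1280 nm

ΔE = 13.60 × (1/3² − 1/5²) = 13.60 × 0.07111 = 0.9671 eV.
λ = hc/ΔE = 1240 / 0.9671 = 1280 nm.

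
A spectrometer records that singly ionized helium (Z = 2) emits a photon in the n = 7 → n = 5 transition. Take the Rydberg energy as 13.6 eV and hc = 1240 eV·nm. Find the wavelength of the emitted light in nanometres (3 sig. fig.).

1160 nm

For Z = 2 the level energies scale as Z², so the effective Rydberg energy is 13.6 × 4 = 54.40 eV.
ΔE = 54.40 × (1/5² − 1/7²) = 54.40 × 0.01959 = 1.066 eV.
λ = hc/ΔE = 1240 / 1.066 = 1160 nm.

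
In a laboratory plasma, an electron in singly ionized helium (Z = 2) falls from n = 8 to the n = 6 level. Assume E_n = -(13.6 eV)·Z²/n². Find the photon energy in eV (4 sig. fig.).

0.6611 eV

The Bohr energies scale as Z², so for Z = 2: E_n = −54.40/n² eV.
E_8 = −54.40/64 = −0.8500 eV and E_6 = −54.40/36 = −1.511 eV.
The photon energy is |E_8 − E_6| = 0.6611 eV.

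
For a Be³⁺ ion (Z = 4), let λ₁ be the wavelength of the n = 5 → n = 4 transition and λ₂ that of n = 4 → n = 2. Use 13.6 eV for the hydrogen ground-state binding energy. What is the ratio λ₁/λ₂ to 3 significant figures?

8.33

λ ∝ 1/ΔE ∝ 1/(1/n_f² − 1/n_i²), and the Z² and hc factors cancel in the ratio.
λ₁/λ₂ = (1/2² − 1/4²)/(1/4² − 1/5²) = 0.1875/0.02250 = 8.33.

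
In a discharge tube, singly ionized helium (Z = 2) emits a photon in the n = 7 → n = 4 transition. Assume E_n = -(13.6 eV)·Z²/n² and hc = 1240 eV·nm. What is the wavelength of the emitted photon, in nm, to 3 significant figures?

For Z = 2 the level energies scale as Z², so the effective Rydberg energy is 13.6 × 4 = 54.40 eV.
ΔE = 54.40 × (1/4² − 1/7²) = 54.40 × 0.04209 = 2.290 eV.
λ = hc/ΔE = 1240 / 2.290 = 542 nm.

542 nm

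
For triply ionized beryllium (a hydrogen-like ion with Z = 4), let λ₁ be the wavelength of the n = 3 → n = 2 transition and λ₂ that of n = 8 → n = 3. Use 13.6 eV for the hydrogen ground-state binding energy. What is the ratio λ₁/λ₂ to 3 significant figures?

0.688

λ ∝ 1/ΔE ∝ 1/(1/n_f² − 1/n_i²), and the Z² and hc factors cancel in the ratio.
λ₁/λ₂ = (1/3² − 1/8²)/(1/2² − 1/3²) = 0.09549/0.1389 = 0.688.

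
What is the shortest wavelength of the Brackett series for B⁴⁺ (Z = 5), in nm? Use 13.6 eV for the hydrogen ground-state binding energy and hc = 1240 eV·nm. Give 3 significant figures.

The Brackett series has lower level n_f = 4; the series limit corresponds to n_i → ∞.
ΔE_max = 13.6 × 25 / 4² = 21.25 eV.
λ_min = 1240 / 21.25 = 58.4 nm.

58.4 nm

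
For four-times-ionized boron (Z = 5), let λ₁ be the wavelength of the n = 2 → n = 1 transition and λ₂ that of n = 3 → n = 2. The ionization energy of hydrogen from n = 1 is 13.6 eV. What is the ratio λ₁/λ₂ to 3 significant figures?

λ ∝ 1/ΔE ∝ 1/(1/n_f² − 1/n_i²), and the Z² and hc factors cancel in the ratio.
λ₁/λ₂ = (1/2² − 1/3²)/(1/1² − 1/2²) = 0.1389/0.7500 = 0.185.

0.185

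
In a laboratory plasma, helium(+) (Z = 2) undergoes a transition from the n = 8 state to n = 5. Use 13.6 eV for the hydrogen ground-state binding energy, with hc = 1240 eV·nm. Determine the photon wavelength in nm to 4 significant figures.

935.1 nm

For Z = 2 the level energies scale as Z², so the effective Rydberg energy is 13.6 × 4 = 54.40 eV.
ΔE = 54.40 × (1/5² − 1/8²) = 54.40 × 0.02438 = 1.326 eV.
λ = hc/ΔE = 1240 / 1.326 = 935.1 nm.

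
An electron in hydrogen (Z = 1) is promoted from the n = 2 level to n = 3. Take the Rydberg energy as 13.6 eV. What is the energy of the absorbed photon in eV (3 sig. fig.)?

1.89 eV

E_3 = −13.60/9 = −1.511 eV and E_2 = −13.60/4 = −3.400 eV.
The photon energy is |E_3 − E_2| = 1.89 eV.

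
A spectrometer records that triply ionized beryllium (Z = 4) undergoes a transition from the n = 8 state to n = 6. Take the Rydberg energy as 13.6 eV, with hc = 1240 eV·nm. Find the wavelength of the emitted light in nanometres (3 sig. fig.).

469 nm

For Z = 4 the level energies scale as Z², so the effective Rydberg energy is 13.6 × 16 = 217.6 eV.
ΔE = 217.6 × (1/6² − 1/8²) = 217.6 × 0.01215 = 2.644 eV.
λ = hc/ΔE = 1240 / 2.644 = 469 nm.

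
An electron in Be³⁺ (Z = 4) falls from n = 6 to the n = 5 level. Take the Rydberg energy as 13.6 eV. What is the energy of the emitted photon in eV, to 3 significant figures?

The Bohr energies scale as Z², so for Z = 4: E_n = −217.6/n² eV.
E_6 = −217.6/36 = −6.044 eV and E_5 = −217.6/25 = −8.704 eV.
The photon energy is |E_6 − E_5| = 2.66 eV.

2.66 eV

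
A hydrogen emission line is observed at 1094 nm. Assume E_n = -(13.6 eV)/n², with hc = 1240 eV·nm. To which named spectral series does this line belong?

ΔE = 1240/1094 = 1.133 eV.
This matches 13.6 × (1/3² − 1/6²), so n_f = 3: the Paschen series.

Paschen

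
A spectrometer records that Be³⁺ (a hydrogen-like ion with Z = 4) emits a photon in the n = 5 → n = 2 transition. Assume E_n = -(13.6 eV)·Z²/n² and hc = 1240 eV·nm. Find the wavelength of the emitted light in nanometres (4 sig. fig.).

27.14 nm

For Z = 4 the level energies scale as Z², so the effective Rydberg energy is 13.6 × 16 = 217.6 eV.
ΔE = 217.6 × (1/2² − 1/5²) = 217.6 × 0.2100 = 45.70 eV.
λ = hc/ΔE = 1240 / 45.70 = 27.14 nm.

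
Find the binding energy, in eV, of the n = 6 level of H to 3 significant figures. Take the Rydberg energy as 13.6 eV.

0.378 eV

E_6 = −13.60/36 = −0.378 eV, so ionization (to E = 0) requires 0.378 eV.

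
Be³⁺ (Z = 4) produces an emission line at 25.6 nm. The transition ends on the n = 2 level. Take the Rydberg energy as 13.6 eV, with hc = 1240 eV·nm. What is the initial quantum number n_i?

The photon energy is ΔE = hc/λ = 1240 / 25.6 = 48.44 eV.
With Z = 4, ΔE = 217.6 × (1/n_f² − 1/n_i²), so 1/n_f² − 1/n_i² = 0.2226.
With n_f = 2: 1/n_i² = 1/4 − 0.2226 = 0.02740, so n_i ≈ 6.04.

n_i = 6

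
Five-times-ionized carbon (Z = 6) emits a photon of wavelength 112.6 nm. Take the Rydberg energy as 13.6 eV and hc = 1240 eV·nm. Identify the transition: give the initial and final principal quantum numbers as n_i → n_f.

The photon energy is ΔE = hc/λ = 1240 / 112.6 = 11.01 eV.
With Z = 6, ΔE = 489.6 × (1/n_f² − 1/n_i²), so 1/n_f² − 1/n_i² = 0.02249.
Trying n_f = 4 gives 1/n_i² = 0.04001, i.e. n_i ≈ 5; this pair matches.

n_i = 5, n_f = 4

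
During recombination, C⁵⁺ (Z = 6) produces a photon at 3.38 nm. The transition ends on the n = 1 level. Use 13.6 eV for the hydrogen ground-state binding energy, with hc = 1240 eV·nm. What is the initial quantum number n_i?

The photon energy is ΔE = hc/λ = 1240 / 3.38 = 366.9 eV.
With Z = 6, ΔE = 489.6 × (1/n_f² − 1/n_i²), so 1/n_f² − 1/n_i² = 0.7493.
With n_f = 1: 1/n_i² = 1/1 − 0.7493 = 0.2507, so n_i ≈ 2.00.

n_i = 2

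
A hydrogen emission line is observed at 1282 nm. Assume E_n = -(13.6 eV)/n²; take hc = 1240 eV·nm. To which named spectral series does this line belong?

Paschen

ΔE = 1240/1282 = 0.9672 eV.
This matches 13.6 × (1/3² − 1/5²), so n_f = 3: the Paschen series.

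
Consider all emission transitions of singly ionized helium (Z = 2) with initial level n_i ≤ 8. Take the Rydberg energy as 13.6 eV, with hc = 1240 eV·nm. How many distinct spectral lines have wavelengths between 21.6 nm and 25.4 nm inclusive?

Enumerate all n_i → n_f pairs with 1 ≤ n_f < n_i ≤ 8 and compute λ = 1240 / [13.6·4·(1/n_f² − 1/n_i²)].
Lines falling in [21.6, 25.4] nm: 8→1 (23.16 nm), 7→1 (23.27 nm), 6→1 (23.45 nm), 5→1 (23.74 nm), 4→1 (24.31 nm).

5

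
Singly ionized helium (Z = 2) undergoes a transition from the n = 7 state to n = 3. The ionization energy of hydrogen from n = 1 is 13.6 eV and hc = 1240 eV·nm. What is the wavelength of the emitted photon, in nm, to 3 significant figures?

251 nm

For Z = 2 the level energies scale as Z², so the effective Rydberg energy is 13.6 × 4 = 54.40 eV.
ΔE = 54.40 × (1/3² − 1/7²) = 54.40 × 0.09070 = 4.934 eV.
λ = hc/ΔE = 1240 / 4.934 = 251 nm.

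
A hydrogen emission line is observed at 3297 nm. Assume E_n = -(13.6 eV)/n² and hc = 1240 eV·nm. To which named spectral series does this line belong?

Pfund

ΔE = 1240/3297 = 0.3761 eV.
This matches 13.6 × (1/5² − 1/9²), so n_f = 5: the Pfund series.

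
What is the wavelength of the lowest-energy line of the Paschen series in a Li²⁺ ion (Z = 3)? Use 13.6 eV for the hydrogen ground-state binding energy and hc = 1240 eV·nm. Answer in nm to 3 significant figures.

The Paschen series terminates on n_f = 3; the first line has n_i = 3+1 = 4.
ΔE = 122.4 × (1/3² − 1/4²) = 5.950 eV.
λ = 1240 / 5.950 = 208 nm.

208 nm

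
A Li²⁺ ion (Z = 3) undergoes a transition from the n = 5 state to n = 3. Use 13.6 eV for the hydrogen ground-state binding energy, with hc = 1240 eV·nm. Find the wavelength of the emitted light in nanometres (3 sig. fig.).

142 nm

For Z = 3 the level energies scale as Z², so the effective Rydberg energy is 13.6 × 9 = 122.4 eV.
ΔE = 122.4 × (1/3² − 1/5²) = 122.4 × 0.07111 = 8.704 eV.
λ = hc/ΔE = 1240 / 8.704 = 142 nm.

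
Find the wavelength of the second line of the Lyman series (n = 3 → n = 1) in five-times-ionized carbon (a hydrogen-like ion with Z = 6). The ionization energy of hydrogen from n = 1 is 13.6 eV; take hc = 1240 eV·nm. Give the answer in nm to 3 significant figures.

The Lyman series terminates on n_f = 1; the second line has n_i = 1+2 = 3.
ΔE = 489.6 × (1/1² − 1/3²) = 435.2 eV.
λ = 1240 / 435.2 = 2.85 nm.

2.85 nm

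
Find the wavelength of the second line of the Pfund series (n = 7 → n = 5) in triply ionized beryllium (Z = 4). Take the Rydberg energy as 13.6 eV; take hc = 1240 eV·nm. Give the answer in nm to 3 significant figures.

291 nm

The Pfund series terminates on n_f = 5; the second line has n_i = 5+2 = 7.
ΔE = 217.6 × (1/5² − 1/7²) = 4.263 eV.
λ = 1240 / 4.263 = 291 nm.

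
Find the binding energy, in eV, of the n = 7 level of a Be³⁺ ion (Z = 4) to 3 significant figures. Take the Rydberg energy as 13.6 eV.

E_n = −13.6 Z²/n² = −217.6/n² eV for Z = 4.
E_7 = −217.6/49 = −4.44 eV, so ionization (to E = 0) requires 4.44 eV.

4.44 eV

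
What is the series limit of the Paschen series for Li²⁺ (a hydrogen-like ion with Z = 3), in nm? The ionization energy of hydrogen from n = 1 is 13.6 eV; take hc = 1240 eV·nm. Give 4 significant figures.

91.18 nm

The Paschen series has lower level n_f = 3; the series limit corresponds to n_i → ∞.
ΔE_max = 13.6 × 9 / 3² = 13.60 eV.
λ_min = 1240 / 13.60 = 91.18 nm.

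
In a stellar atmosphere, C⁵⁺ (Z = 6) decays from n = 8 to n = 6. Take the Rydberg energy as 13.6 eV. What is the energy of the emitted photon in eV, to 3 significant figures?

The Bohr energies scale as Z², so for Z = 6: E_n = −489.6/n² eV.
E_8 = −489.6/64 = −7.650 eV and E_6 = −489.6/36 = −13.60 eV.
The photon energy is |E_8 − E_6| = 5.95 eV.

5.95 eV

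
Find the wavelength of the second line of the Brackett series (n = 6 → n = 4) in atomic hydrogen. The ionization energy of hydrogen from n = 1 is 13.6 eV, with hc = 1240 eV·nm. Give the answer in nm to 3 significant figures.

The Brackett series terminates on n_f = 4; the second line has n_i = 4+2 = 6.
ΔE = 13.60 × (1/4² − 1/6²) = 0.4722 eV.
λ = 1240 / 0.4722 = 2630 nm.

2630 nm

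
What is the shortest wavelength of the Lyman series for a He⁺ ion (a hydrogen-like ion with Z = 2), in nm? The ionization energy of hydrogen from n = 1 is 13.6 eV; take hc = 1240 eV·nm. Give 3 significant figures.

22.8 nm

The Lyman series has lower level n_f = 1; the series limit corresponds to n_i → ∞.
ΔE_max = 13.6 × 4 / 1² = 54.40 eV.
λ_min = 1240 / 54.40 = 22.8 nm.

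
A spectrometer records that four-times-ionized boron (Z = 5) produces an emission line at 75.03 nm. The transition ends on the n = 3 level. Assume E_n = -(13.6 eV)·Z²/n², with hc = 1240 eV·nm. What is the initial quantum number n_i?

The photon energy is ΔE = hc/λ = 1240 / 75.03 = 16.53 eV.
With Z = 5, ΔE = 340.0 × (1/n_f² − 1/n_i²), so 1/n_f² − 1/n_i² = 0.04861.
With n_f = 3: 1/n_i² = 1/9 − 0.04861 = 0.06250, so n_i ≈ 4.00.

n_i = 4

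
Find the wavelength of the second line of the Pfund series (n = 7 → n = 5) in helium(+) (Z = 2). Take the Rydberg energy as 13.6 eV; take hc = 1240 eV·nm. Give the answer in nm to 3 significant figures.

1160 nm

The Pfund series terminates on n_f = 5; the second line has n_i = 5+2 = 7.
ΔE = 54.40 × (1/5² − 1/7²) = 1.066 eV.
λ = 1240 / 1.066 = 1160 nm.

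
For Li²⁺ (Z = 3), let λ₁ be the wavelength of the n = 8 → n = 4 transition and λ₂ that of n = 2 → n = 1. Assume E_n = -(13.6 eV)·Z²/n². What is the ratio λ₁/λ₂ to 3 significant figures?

16.0

λ ∝ 1/ΔE ∝ 1/(1/n_f² − 1/n_i²), and the Z² and hc factors cancel in the ratio.
λ₁/λ₂ = (1/1² − 1/2²)/(1/4² − 1/8²) = 0.7500/0.04688 = 16.0.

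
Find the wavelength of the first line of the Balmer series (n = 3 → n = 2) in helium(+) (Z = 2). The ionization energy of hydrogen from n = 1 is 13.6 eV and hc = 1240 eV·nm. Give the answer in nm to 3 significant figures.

164 nm

The Balmer series terminates on n_f = 2; the first line has n_i = 2+1 = 3.
ΔE = 54.40 × (1/2² − 1/3²) = 7.556 eV.
λ = 1240 / 7.556 = 164 nm.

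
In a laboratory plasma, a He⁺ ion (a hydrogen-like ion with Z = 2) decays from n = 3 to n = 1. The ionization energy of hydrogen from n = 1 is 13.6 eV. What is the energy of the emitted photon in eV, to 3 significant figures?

The Bohr energies scale as Z², so for Z = 2: E_n = −54.40/n² eV.
E_3 = −54.40/9 = −6.044 eV and E_1 = −54.40/1 = −54.40 eV.
The photon energy is |E_3 − E_1| = 48.4 eV.

48.4 eV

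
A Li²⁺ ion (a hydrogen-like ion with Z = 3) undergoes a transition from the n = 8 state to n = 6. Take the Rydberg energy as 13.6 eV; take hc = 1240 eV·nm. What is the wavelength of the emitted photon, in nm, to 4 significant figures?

For Z = 3 the level energies scale as Z², so the effective Rydberg energy is 13.6 × 9 = 122.4 eV.
ΔE = 122.4 × (1/6² − 1/8²) = 122.4 × 0.01215 = 1.488 eV.
λ = hc/ΔE = 1240 / 1.488 = 833.6 nm.

833.6 nm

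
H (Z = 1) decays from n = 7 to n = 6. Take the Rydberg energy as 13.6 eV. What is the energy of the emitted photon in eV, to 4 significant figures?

0.1002 eV

E_7 = −13.60/49 = −0.2776 eV and E_6 = −13.60/36 = −0.3778 eV.
The photon energy is |E_7 − E_6| = 0.1002 eV.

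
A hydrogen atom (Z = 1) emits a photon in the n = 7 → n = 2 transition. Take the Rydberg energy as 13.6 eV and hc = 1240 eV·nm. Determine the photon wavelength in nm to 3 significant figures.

397 nm

ΔE = 13.60 × (1/2² − 1/7²) = 13.60 × 0.2296 = 3.122 eV.
λ = hc/ΔE = 1240 / 3.122 = 397 nm.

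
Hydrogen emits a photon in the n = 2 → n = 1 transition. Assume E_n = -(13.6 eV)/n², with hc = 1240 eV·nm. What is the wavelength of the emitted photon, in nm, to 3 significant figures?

ΔE = 13.60 × (1/1² − 1/2²) = 13.60 × 0.7500 = 10.20 eV.
λ = hc/ΔE = 1240 / 10.20 = 122 nm.
This line belongs to the Lyman series.

122 nm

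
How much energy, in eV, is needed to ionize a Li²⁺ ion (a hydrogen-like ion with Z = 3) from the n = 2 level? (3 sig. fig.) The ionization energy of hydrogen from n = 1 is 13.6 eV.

E_n = −13.6 Z²/n² = −122.4/n² eV for Z = 3.
E_2 = −122.4/4 = −30.6 eV, so ionization (to E = 0) requires 30.6 eV.

30.6 eV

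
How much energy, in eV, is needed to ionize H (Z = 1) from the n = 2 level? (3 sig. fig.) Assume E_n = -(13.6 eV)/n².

3.40 eV

E_2 = −13.60/4 = −3.40 eV, so ionization (to E = 0) requires 3.40 eV.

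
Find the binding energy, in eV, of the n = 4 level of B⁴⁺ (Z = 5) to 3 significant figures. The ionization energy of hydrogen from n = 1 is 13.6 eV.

21.3 eV

E_n = −13.6 Z²/n² = −340.0/n² eV for Z = 5.
E_4 = −340.0/16 = −21.3 eV, so ionization (to E = 0) requires 21.3 eV.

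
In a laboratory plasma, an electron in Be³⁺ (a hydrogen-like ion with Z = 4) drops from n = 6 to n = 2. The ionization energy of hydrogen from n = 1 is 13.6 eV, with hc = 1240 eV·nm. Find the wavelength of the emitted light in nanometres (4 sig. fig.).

25.64 nm

For Z = 4 the level energies scale as Z², so the effective Rydberg energy is 13.6 × 16 = 217.6 eV.
ΔE = 217.6 × (1/2² − 1/6²) = 217.6 × 0.2222 = 48.36 eV.
λ = hc/ΔE = 1240 / 48.36 = 25.64 nm.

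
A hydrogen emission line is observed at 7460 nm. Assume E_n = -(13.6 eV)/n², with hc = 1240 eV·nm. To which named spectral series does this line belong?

ΔE = 1240/7460 = 0.1662 eV.
This matches 13.6 × (1/5² − 1/6²), so n_f = 5: the Pfund series.

Pfund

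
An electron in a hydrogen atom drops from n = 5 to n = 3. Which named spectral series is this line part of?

The series is set by the lower level: n_f = 3 is the Paschen series.

Paschen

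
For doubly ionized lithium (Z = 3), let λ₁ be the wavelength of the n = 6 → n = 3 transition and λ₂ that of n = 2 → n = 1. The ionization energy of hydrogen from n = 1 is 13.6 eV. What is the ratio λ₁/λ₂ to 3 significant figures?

λ ∝ 1/ΔE ∝ 1/(1/n_f² − 1/n_i²), and the Z² and hc factors cancel in the ratio.
λ₁/λ₂ = (1/1² − 1/2²)/(1/3² − 1/6²) = 0.7500/0.08333 = 9.00.

9.00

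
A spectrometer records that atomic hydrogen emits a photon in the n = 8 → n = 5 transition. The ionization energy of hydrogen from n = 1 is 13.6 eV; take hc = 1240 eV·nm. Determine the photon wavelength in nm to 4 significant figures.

3741 nm

ΔE = 13.60 × (1/5² − 1/8²) = 13.60 × 0.02438 = 0.3315 eV.
λ = hc/ΔE = 1240 / 0.3315 = 3741 nm.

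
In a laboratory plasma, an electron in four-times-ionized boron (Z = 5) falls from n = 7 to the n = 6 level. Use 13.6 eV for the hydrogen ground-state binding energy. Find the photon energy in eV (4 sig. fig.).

The Bohr energies scale as Z², so for Z = 5: E_n = −340.0/n² eV.
E_7 = −340.0/49 = −6.939 eV and E_6 = −340.0/36 = −9.444 eV.
The photon energy is |E_7 − E_6| = 2.506 eV.

2.506 eV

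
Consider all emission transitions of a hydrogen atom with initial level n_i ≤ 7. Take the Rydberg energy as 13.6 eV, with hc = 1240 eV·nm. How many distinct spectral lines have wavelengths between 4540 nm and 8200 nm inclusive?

2

Enumerate all n_i → n_f pairs with 1 ≤ n_f < n_i ≤ 7 and compute λ = 1240 / [13.6·1·(1/n_f² − 1/n_i²)].
Lines falling in [4540, 8200] nm: 7→5 (4654 nm), 6→5 (7460 nm).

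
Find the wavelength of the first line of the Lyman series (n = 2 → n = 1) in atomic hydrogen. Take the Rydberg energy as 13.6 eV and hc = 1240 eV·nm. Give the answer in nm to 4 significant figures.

The Lyman series terminates on n_f = 1; the first line has n_i = 1+1 = 2.
ΔE = 13.60 × (1/1² − 1/2²) = 10.20 eV.
λ = 1240 / 10.20 = 121.6 nm.

121.6 nm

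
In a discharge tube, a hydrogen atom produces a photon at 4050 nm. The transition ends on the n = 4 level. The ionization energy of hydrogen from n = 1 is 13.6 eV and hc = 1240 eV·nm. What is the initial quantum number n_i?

n_i = 5

The photon energy is ΔE = hc/λ = 1240 / 4050 = 0.3062 eV.
With Z = 1, ΔE = 13.60 × (1/n_f² − 1/n_i²), so 1/n_f² − 1/n_i² = 0.02251.
With n_f = 4: 1/n_i² = 1/16 − 0.02251 = 0.03999, so n_i ≈ 5.00.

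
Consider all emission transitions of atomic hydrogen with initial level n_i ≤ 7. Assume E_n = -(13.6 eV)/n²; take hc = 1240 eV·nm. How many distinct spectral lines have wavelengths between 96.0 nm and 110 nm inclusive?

2

Enumerate all n_i → n_f pairs with 1 ≤ n_f < n_i ≤ 7 and compute λ = 1240 / [13.6·1·(1/n_f² − 1/n_i²)].
Lines falling in [96.0, 110] nm: 4→1 (97.25 nm), 3→1 (102.6 nm).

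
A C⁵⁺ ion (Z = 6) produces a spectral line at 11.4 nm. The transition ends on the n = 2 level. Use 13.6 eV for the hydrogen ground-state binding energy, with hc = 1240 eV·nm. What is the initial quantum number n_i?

n_i = 6

The photon energy is ΔE = hc/λ = 1240 / 11.4 = 108.8 eV.
With Z = 6, ΔE = 489.6 × (1/n_f² − 1/n_i²), so 1/n_f² − 1/n_i² = 0.2222.
With n_f = 2: 1/n_i² = 1/4 − 0.2222 = 0.02784, so n_i ≈ 5.99.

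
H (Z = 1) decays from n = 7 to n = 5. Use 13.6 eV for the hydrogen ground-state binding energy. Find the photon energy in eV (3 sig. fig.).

E_7 = −13.60/49 = −0.2776 eV and E_5 = −13.60/25 = −0.5440 eV.
The photon energy is |E_7 − E_5| = 0.266 eV.

0.266 eV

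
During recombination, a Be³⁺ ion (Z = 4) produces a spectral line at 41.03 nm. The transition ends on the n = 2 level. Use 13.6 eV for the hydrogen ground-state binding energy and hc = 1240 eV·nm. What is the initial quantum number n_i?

The photon energy is ΔE = hc/λ = 1240 / 41.03 = 30.22 eV.
With Z = 4, ΔE = 217.6 × (1/n_f² − 1/n_i²), so 1/n_f² − 1/n_i² = 0.1389.
With n_f = 2: 1/n_i² = 1/4 − 0.1389 = 0.1111, so n_i ≈ 3.00.

n_i = 3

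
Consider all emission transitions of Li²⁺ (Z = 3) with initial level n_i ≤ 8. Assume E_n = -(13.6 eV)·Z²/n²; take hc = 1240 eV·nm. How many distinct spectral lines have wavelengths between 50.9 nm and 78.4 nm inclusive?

Enumerate all n_i → n_f pairs with 1 ≤ n_f < n_i ≤ 8 and compute λ = 1240 / [13.6·9·(1/n_f² − 1/n_i²)].
Lines falling in [50.9, 78.4] nm: 4→2 (54.03 nm), 3→2 (72.94 nm).

2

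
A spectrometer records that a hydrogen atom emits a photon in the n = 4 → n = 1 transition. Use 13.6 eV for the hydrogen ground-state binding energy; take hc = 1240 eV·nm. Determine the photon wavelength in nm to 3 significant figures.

ΔE = 13.60 × (1/1² − 1/4²) = 13.60 × 0.9375 = 12.75 eV.
λ = hc/ΔE = 1240 / 12.75 = 97.3 nm.

97.3 nm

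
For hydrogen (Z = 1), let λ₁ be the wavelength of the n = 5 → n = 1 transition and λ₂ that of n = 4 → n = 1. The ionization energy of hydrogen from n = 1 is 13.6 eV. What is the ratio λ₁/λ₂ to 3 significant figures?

λ ∝ 1/ΔE ∝ 1/(1/n_f² − 1/n_i²), and the Z² and hc factors cancel in the ratio.
λ₁/λ₂ = (1/1² − 1/4²)/(1/1² − 1/5²) = 0.9375/0.9600 = 0.977.

0.977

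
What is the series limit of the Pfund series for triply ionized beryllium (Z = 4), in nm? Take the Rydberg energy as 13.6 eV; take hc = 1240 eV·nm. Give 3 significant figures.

142 nm

The Pfund series has lower level n_f = 5; the series limit corresponds to n_i → ∞.
ΔE_max = 13.6 × 16 / 5² = 8.704 eV.
λ_min = 1240 / 8.704 = 142 nm.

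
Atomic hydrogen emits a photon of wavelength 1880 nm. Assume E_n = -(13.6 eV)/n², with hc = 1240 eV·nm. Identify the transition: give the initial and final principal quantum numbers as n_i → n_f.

n_i = 4, n_f = 3

The photon energy is ΔE = hc/λ = 1240 / 1880 = 0.6596 eV.
With Z = 1, ΔE = 13.60 × (1/n_f² − 1/n_i²), so 1/n_f² − 1/n_i² = 0.04850.
Trying n_f = 3 gives 1/n_i² = 0.06261, i.e. n_i ≈ 4; this pair matches.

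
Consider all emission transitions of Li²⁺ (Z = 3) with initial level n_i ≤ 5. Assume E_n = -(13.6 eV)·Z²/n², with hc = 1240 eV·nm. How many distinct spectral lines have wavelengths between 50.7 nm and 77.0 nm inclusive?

Enumerate all n_i → n_f pairs with 1 ≤ n_f < n_i ≤ 5 and compute λ = 1240 / [13.6·9·(1/n_f² − 1/n_i²)].
Lines falling in [50.7, 77.0] nm: 4→2 (54.03 nm), 3→2 (72.94 nm).

2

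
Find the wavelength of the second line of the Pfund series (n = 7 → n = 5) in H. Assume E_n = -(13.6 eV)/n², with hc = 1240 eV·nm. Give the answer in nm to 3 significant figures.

4650 nm

The Pfund series terminates on n_f = 5; the second line has n_i = 5+2 = 7.
ΔE = 13.60 × (1/5² − 1/7²) = 0.2664 eV.
λ = 1240 / 0.2664 = 4650 nm.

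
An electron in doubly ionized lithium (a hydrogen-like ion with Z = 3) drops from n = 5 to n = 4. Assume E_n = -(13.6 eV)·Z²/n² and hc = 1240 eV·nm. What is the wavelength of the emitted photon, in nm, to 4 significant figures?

For Z = 3 the level energies scale as Z², so the effective Rydberg energy is 13.6 × 9 = 122.4 eV.
ΔE = 122.4 × (1/4² − 1/5²) = 122.4 × 0.02250 = 2.754 eV.
λ = hc/ΔE = 1240 / 2.754 = 450.3 nm.

450.3 nm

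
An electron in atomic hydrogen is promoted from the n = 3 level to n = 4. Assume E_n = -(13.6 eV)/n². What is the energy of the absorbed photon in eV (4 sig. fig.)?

E_4 = −13.60/16 = −0.8500 eV and E_3 = −13.60/9 = −1.511 eV.
The photon energy is |E_4 − E_3| = 0.6611 eV.

0.6611 eV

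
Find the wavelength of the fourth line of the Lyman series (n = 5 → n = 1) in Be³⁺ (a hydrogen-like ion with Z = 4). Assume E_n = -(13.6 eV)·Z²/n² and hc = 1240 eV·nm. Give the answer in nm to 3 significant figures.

5.94 nm

The Lyman series terminates on n_f = 1; the fourth line has n_i = 1+4 = 5.
ΔE = 217.6 × (1/1² − 1/5²) = 208.9 eV.
λ = 1240 / 208.9 = 5.94 nm.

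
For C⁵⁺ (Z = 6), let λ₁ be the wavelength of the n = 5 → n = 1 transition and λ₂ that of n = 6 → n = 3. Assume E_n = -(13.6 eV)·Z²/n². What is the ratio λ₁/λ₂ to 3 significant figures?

0.0868

λ ∝ 1/ΔE ∝ 1/(1/n_f² − 1/n_i²), and the Z² and hc factors cancel in the ratio.
λ₁/λ₂ = (1/3² − 1/6²)/(1/1² − 1/5²) = 0.08333/0.9600 = 0.0868.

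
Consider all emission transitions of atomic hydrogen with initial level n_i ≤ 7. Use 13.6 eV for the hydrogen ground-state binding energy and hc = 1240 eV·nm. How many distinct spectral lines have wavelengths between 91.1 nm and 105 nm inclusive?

5

Enumerate all n_i → n_f pairs with 1 ≤ n_f < n_i ≤ 7 and compute λ = 1240 / [13.6·1·(1/n_f² − 1/n_i²)].
Lines falling in [91.1, 105] nm: 7→1 (93.08 nm), 6→1 (93.78 nm), 5→1 (94.98 nm), 4→1 (97.25 nm), 3→1 (102.6 nm).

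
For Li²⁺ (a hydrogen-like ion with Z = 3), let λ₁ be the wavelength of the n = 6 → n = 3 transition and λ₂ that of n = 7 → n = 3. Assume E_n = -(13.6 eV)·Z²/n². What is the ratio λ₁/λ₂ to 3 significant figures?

1.09

λ ∝ 1/ΔE ∝ 1/(1/n_f² − 1/n_i²), and the Z² and hc factors cancel in the ratio.
λ₁/λ₂ = (1/3² − 1/7²)/(1/3² − 1/6²) = 0.09070/0.08333 = 1.09.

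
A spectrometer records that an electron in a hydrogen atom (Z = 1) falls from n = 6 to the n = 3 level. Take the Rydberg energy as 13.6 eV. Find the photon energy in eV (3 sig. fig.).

1.13 eV

E_6 = −13.60/36 = −0.3778 eV and E_3 = −13.60/9 = −1.511 eV.
The photon energy is |E_6 − E_3| = 1.13 eV.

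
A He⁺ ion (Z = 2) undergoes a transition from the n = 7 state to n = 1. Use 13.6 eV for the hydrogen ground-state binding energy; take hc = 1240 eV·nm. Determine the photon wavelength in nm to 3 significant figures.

For Z = 2 the level energies scale as Z², so the effective Rydberg energy is 13.6 × 4 = 54.40 eV.
ΔE = 54.40 × (1/1² − 1/7²) = 54.40 × 0.9796 = 53.29 eV.
λ = hc/ΔE = 1240 / 53.29 = 23.3 nm.

23.3 nm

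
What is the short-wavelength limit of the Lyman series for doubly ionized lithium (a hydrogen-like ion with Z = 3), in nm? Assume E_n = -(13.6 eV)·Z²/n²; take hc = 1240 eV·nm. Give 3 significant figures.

10.1 nm

The Lyman series has lower level n_f = 1; the series limit corresponds to n_i → ∞.
ΔE_max = 13.6 × 9 / 1² = 122.4 eV.
λ_min = 1240 / 122.4 = 10.1 nm.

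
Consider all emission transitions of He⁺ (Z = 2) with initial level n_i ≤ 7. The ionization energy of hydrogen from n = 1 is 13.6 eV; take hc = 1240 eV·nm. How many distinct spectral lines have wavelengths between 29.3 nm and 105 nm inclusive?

3

Enumerate all n_i → n_f pairs with 1 ≤ n_f < n_i ≤ 7 and compute λ = 1240 / [13.6·4·(1/n_f² − 1/n_i²)].
Lines falling in [29.3, 105] nm: 2→1 (30.39 nm), 7→2 (99.28 nm), 6→2 (102.6 nm).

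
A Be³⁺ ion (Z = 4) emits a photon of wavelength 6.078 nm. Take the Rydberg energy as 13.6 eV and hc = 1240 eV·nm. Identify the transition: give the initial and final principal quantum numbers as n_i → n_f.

The photon energy is ΔE = hc/λ = 1240 / 6.078 = 204.0 eV.
With Z = 4, ΔE = 217.6 × (1/n_f² − 1/n_i²), so 1/n_f² − 1/n_i² = 0.9376.
Trying n_f = 1 gives 1/n_i² = 0.06243, i.e. n_i ≈ 4; this pair matches.

n_i = 4, n_f = 1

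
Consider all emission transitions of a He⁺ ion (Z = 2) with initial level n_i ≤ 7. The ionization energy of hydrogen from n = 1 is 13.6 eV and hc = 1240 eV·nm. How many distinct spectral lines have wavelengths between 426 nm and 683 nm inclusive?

Enumerate all n_i → n_f pairs with 1 ≤ n_f < n_i ≤ 7 and compute λ = 1240 / [13.6·4·(1/n_f² − 1/n_i²)].
Lines falling in [426, 683] nm: 4→3 (468.9 nm), 7→4 (541.5 nm), 6→4 (656.5 nm).

3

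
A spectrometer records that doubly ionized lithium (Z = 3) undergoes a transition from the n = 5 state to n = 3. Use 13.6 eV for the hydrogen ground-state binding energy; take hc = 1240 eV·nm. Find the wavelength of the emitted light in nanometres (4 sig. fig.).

For Z = 3 the level energies scale as Z², so the effective Rydberg energy is 13.6 × 9 = 122.4 eV.
ΔE = 122.4 × (1/3² − 1/5²) = 122.4 × 0.07111 = 8.704 eV.
λ = hc/ΔE = 1240 / 8.704 = 142.5 nm.

142.5 nm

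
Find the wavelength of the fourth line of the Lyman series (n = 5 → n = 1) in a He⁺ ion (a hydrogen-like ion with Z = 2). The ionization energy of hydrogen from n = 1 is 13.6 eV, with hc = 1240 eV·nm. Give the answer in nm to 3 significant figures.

23.7 nm

The Lyman series terminates on n_f = 1; the fourth line has n_i = 1+4 = 5.
ΔE = 54.40 × (1/1² − 1/5²) = 52.22 eV.
λ = 1240 / 52.22 = 23.7 nm.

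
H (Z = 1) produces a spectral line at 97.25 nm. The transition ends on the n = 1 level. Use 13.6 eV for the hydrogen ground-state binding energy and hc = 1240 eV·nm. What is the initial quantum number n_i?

n_i = 4

The photon energy is ΔE = hc/λ = 1240 / 97.25 = 12.75 eV.
With Z = 1, ΔE = 13.60 × (1/n_f² − 1/n_i²), so 1/n_f² − 1/n_i² = 0.9375.
With n_f = 1: 1/n_i² = 1/1 − 0.9375 = 0.06245, so n_i ≈ 4.00.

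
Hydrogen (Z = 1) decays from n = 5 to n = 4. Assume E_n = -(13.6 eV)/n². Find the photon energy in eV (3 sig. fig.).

0.306 eV

E_5 = −13.60/25 = −0.5440 eV and E_4 = −13.60/16 = −0.8500 eV.
The photon energy is |E_5 − E_4| = 0.306 eV.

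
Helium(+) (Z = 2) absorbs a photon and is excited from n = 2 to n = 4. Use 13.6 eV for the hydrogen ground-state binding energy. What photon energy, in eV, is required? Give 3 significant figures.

10.2 eV

The Bohr energies scale as Z², so for Z = 2: E_n = −54.40/n² eV.
E_4 = −54.40/16 = −3.400 eV and E_2 = −54.40/4 = −13.60 eV.
The photon energy is |E_4 − E_2| = 10.2 eV.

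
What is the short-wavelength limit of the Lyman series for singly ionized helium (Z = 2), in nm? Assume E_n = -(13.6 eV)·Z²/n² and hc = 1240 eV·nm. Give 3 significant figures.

The Lyman series has lower level n_f = 1; the series limit corresponds to n_i → ∞.
ΔE_max = 13.6 × 4 / 1² = 54.40 eV.
λ_min = 1240 / 54.40 = 22.8 nm.

22.8 nm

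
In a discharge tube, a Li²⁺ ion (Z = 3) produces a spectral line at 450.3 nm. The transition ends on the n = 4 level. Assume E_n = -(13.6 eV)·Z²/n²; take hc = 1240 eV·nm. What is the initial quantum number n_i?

The photon energy is ΔE = hc/λ = 1240 / 450.3 = 2.754 eV.
With Z = 3, ΔE = 122.4 × (1/n_f² − 1/n_i²), so 1/n_f² − 1/n_i² = 0.02250.
With n_f = 4: 1/n_i² = 1/16 − 0.02250 = 0.04000, so n_i ≈ 5.00.

n_i = 5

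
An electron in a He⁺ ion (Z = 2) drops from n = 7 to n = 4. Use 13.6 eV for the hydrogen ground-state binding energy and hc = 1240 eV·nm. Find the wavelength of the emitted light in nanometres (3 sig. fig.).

For Z = 2 the level energies scale as Z², so the effective Rydberg energy is 13.6 × 4 = 54.40 eV.
ΔE = 54.40 × (1/4² − 1/7²) = 54.40 × 0.04209 = 2.290 eV.
λ = hc/ΔE = 1240 / 2.290 = 542 nm.

542 nm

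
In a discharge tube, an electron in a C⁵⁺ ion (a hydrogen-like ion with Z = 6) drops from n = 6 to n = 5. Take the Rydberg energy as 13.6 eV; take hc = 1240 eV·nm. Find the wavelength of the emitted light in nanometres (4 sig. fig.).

For Z = 6 the level energies scale as Z², so the effective Rydberg energy is 13.6 × 36 = 489.6 eV.
ΔE = 489.6 × (1/5² − 1/6²) = 489.6 × 0.01222 = 5.984 eV.
λ = hc/ΔE = 1240 / 5.984 = 207.2 nm.

207.2 nm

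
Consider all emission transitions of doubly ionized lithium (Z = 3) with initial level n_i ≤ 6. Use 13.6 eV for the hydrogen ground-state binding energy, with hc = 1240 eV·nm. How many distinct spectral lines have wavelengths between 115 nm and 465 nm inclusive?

5

Enumerate all n_i → n_f pairs with 1 ≤ n_f < n_i ≤ 6 and compute λ = 1240 / [13.6·9·(1/n_f² − 1/n_i²)].
Lines falling in [115, 465] nm: 6→3 (121.6 nm), 5→3 (142.5 nm), 4→3 (208.4 nm), 6→4 (291.8 nm), 5→4 (450.3 nm).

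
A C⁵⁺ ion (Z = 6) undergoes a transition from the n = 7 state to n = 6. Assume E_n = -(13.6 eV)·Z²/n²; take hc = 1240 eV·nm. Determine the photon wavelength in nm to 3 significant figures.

344 nm

For Z = 6 the level energies scale as Z², so the effective Rydberg energy is 13.6 × 36 = 489.6 eV.
ΔE = 489.6 × (1/6² − 1/7²) = 489.6 × 0.007370 = 3.608 eV.
λ = hc/ΔE = 1240 / 3.608 = 344 nm.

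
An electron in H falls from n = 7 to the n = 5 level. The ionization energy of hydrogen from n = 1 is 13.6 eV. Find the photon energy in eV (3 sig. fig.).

E_7 = −13.60/49 = −0.2776 eV and E_5 = −13.60/25 = −0.5440 eV.
The photon energy is |E_7 − E_5| = 0.266 eV.

0.266 eV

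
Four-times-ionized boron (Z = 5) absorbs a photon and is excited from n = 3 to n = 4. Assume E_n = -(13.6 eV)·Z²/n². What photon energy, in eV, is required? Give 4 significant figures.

The Bohr energies scale as Z², so for Z = 5: E_n = −340.0/n² eV.
E_4 = −340.0/16 = −21.25 eV and E_3 = −340.0/9 = −37.78 eV.
The photon energy is |E_4 − E_3| = 16.53 eV.

16.53 eV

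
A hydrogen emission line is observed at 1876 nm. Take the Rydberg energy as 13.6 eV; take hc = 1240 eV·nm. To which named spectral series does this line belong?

ΔE = 1240/1876 = 0.6610 eV.
This matches 13.6 × (1/3² − 1/4²), so n_f = 3: the Paschen series.

Paschen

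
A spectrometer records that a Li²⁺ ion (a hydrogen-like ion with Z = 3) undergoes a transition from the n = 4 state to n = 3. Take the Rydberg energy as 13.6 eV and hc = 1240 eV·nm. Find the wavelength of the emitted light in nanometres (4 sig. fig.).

208.4 nm

For Z = 3 the level energies scale as Z², so the effective Rydberg energy is 13.6 × 9 = 122.4 eV.
ΔE = 122.4 × (1/3² − 1/4²) = 122.4 × 0.04861 = 5.950 eV.
λ = hc/ΔE = 1240 / 5.950 = 208.4 nm.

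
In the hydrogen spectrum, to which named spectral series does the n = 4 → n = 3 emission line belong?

Paschen

The series is set by the lower level: n_f = 3 is the Paschen series.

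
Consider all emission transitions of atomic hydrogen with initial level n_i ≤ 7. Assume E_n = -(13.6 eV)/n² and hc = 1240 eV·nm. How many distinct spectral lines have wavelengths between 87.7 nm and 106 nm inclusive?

Enumerate all n_i → n_f pairs with 1 ≤ n_f < n_i ≤ 7 and compute λ = 1240 / [13.6·1·(1/n_f² − 1/n_i²)].
Lines falling in [87.7, 106] nm: 7→1 (93.08 nm), 6→1 (93.78 nm), 5→1 (94.98 nm), 4→1 (97.25 nm), 3→1 (102.6 nm).

5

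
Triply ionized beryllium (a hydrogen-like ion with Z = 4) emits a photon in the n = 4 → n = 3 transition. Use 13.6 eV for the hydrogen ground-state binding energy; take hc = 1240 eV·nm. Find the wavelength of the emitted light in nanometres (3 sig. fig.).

117 nm

For Z = 4 the level energies scale as Z², so the effective Rydberg energy is 13.6 × 16 = 217.6 eV.
ΔE = 217.6 × (1/3² − 1/4²) = 217.6 × 0.04861 = 10.58 eV.
λ = hc/ΔE = 1240 / 10.58 = 117 nm.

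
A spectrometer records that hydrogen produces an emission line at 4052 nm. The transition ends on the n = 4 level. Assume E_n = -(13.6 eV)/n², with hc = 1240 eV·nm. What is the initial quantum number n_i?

n_i = 5

The photon energy is ΔE = hc/λ = 1240 / 4052 = 0.3060 eV.
With Z = 1, ΔE = 13.60 × (1/n_f² − 1/n_i²), so 1/n_f² − 1/n_i² = 0.02250.
With n_f = 4: 1/n_i² = 1/16 − 0.02250 = 0.04000, so n_i ≈ 5.00.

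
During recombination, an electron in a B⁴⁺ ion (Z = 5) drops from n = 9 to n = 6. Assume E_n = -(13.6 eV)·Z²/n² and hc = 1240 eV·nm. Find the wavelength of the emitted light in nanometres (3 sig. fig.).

For Z = 5 the level energies scale as Z², so the effective Rydberg energy is 13.6 × 25 = 340.0 eV.
ΔE = 340.0 × (1/6² − 1/9²) = 340.0 × 0.01543 = 5.247 eV.
λ = hc/ΔE = 1240 / 5.247 = 236 nm.

236 nm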